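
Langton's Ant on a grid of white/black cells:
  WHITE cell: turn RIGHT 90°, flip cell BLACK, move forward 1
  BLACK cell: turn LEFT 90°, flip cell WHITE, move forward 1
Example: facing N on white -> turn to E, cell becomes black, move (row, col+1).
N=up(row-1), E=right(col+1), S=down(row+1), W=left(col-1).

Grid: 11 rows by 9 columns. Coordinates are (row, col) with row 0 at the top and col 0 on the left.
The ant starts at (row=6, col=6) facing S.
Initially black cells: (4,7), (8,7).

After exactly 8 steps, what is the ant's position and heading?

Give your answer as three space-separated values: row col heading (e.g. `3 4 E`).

Answer: 6 6 N

Derivation:
Step 1: on WHITE (6,6): turn R to W, flip to black, move to (6,5). |black|=3
Step 2: on WHITE (6,5): turn R to N, flip to black, move to (5,5). |black|=4
Step 3: on WHITE (5,5): turn R to E, flip to black, move to (5,6). |black|=5
Step 4: on WHITE (5,6): turn R to S, flip to black, move to (6,6). |black|=6
Step 5: on BLACK (6,6): turn L to E, flip to white, move to (6,7). |black|=5
Step 6: on WHITE (6,7): turn R to S, flip to black, move to (7,7). |black|=6
Step 7: on WHITE (7,7): turn R to W, flip to black, move to (7,6). |black|=7
Step 8: on WHITE (7,6): turn R to N, flip to black, move to (6,6). |black|=8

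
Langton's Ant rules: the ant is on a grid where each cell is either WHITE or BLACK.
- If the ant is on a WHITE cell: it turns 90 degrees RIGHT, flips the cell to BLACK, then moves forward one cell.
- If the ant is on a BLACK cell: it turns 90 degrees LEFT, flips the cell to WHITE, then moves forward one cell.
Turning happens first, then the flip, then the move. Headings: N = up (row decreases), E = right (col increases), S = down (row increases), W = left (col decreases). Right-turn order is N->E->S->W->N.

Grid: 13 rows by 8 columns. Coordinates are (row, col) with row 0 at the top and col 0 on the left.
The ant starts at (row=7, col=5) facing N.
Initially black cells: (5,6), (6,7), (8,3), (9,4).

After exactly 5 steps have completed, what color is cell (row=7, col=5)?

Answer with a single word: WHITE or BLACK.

Step 1: on WHITE (7,5): turn R to E, flip to black, move to (7,6). |black|=5
Step 2: on WHITE (7,6): turn R to S, flip to black, move to (8,6). |black|=6
Step 3: on WHITE (8,6): turn R to W, flip to black, move to (8,5). |black|=7
Step 4: on WHITE (8,5): turn R to N, flip to black, move to (7,5). |black|=8
Step 5: on BLACK (7,5): turn L to W, flip to white, move to (7,4). |black|=7

Answer: WHITE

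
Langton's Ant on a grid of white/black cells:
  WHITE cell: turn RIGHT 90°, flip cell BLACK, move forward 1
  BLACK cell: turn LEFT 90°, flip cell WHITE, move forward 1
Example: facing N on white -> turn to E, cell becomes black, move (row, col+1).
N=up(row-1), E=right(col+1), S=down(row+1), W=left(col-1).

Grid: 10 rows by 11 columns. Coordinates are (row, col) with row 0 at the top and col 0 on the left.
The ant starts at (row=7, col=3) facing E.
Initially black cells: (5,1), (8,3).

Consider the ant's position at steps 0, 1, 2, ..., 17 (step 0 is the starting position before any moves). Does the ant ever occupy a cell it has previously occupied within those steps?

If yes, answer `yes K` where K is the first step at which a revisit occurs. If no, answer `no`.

Answer: yes 5

Derivation:
Step 1: on WHITE (7,3): turn R to S, flip to black, move to (8,3). |black|=3 — new cell
Step 2: on BLACK (8,3): turn L to E, flip to white, move to (8,4). |black|=2 — new cell
Step 3: on WHITE (8,4): turn R to S, flip to black, move to (9,4). |black|=3 — new cell
Step 4: on WHITE (9,4): turn R to W, flip to black, move to (9,3). |black|=4 — new cell
Step 5: on WHITE (9,3): turn R to N, flip to black, move to (8,3). |black|=5 — REVISIT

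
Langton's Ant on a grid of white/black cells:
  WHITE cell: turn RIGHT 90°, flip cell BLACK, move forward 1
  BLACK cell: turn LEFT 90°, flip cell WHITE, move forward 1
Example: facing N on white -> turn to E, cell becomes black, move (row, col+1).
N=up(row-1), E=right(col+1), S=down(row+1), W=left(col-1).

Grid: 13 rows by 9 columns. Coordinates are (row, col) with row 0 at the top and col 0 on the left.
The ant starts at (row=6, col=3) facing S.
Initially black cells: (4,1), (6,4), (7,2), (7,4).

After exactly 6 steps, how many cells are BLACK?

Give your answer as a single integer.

Step 1: on WHITE (6,3): turn R to W, flip to black, move to (6,2). |black|=5
Step 2: on WHITE (6,2): turn R to N, flip to black, move to (5,2). |black|=6
Step 3: on WHITE (5,2): turn R to E, flip to black, move to (5,3). |black|=7
Step 4: on WHITE (5,3): turn R to S, flip to black, move to (6,3). |black|=8
Step 5: on BLACK (6,3): turn L to E, flip to white, move to (6,4). |black|=7
Step 6: on BLACK (6,4): turn L to N, flip to white, move to (5,4). |black|=6

Answer: 6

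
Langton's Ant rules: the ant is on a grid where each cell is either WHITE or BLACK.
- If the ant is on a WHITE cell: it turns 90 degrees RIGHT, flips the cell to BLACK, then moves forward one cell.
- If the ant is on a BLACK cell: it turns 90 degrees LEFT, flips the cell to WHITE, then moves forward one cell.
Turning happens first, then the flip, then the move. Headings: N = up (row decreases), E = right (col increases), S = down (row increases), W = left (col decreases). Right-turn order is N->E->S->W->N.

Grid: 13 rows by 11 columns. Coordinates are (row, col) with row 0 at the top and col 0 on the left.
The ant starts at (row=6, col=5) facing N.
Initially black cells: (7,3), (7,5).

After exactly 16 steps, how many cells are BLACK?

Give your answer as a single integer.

Step 1: on WHITE (6,5): turn R to E, flip to black, move to (6,6). |black|=3
Step 2: on WHITE (6,6): turn R to S, flip to black, move to (7,6). |black|=4
Step 3: on WHITE (7,6): turn R to W, flip to black, move to (7,5). |black|=5
Step 4: on BLACK (7,5): turn L to S, flip to white, move to (8,5). |black|=4
Step 5: on WHITE (8,5): turn R to W, flip to black, move to (8,4). |black|=5
Step 6: on WHITE (8,4): turn R to N, flip to black, move to (7,4). |black|=6
Step 7: on WHITE (7,4): turn R to E, flip to black, move to (7,5). |black|=7
Step 8: on WHITE (7,5): turn R to S, flip to black, move to (8,5). |black|=8
Step 9: on BLACK (8,5): turn L to E, flip to white, move to (8,6). |black|=7
Step 10: on WHITE (8,6): turn R to S, flip to black, move to (9,6). |black|=8
Step 11: on WHITE (9,6): turn R to W, flip to black, move to (9,5). |black|=9
Step 12: on WHITE (9,5): turn R to N, flip to black, move to (8,5). |black|=10
Step 13: on WHITE (8,5): turn R to E, flip to black, move to (8,6). |black|=11
Step 14: on BLACK (8,6): turn L to N, flip to white, move to (7,6). |black|=10
Step 15: on BLACK (7,6): turn L to W, flip to white, move to (7,5). |black|=9
Step 16: on BLACK (7,5): turn L to S, flip to white, move to (8,5). |black|=8

Answer: 8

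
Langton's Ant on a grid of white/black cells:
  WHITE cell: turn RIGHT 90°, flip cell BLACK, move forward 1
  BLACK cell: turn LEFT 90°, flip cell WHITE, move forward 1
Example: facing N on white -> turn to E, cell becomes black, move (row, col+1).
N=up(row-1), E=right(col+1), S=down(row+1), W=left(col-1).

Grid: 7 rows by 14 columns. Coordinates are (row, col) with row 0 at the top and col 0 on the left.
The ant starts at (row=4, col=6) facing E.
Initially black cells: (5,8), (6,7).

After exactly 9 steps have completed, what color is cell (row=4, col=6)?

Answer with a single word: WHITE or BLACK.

Step 1: on WHITE (4,6): turn R to S, flip to black, move to (5,6). |black|=3
Step 2: on WHITE (5,6): turn R to W, flip to black, move to (5,5). |black|=4
Step 3: on WHITE (5,5): turn R to N, flip to black, move to (4,5). |black|=5
Step 4: on WHITE (4,5): turn R to E, flip to black, move to (4,6). |black|=6
Step 5: on BLACK (4,6): turn L to N, flip to white, move to (3,6). |black|=5
Step 6: on WHITE (3,6): turn R to E, flip to black, move to (3,7). |black|=6
Step 7: on WHITE (3,7): turn R to S, flip to black, move to (4,7). |black|=7
Step 8: on WHITE (4,7): turn R to W, flip to black, move to (4,6). |black|=8
Step 9: on WHITE (4,6): turn R to N, flip to black, move to (3,6). |black|=9

Answer: BLACK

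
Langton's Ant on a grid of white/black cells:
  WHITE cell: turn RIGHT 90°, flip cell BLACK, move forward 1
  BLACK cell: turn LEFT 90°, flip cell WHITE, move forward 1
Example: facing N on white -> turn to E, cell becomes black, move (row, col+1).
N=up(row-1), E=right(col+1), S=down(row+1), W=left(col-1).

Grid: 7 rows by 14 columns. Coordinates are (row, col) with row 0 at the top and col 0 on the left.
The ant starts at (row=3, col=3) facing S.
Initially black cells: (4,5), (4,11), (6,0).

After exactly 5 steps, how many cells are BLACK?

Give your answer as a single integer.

Answer: 6

Derivation:
Step 1: on WHITE (3,3): turn R to W, flip to black, move to (3,2). |black|=4
Step 2: on WHITE (3,2): turn R to N, flip to black, move to (2,2). |black|=5
Step 3: on WHITE (2,2): turn R to E, flip to black, move to (2,3). |black|=6
Step 4: on WHITE (2,3): turn R to S, flip to black, move to (3,3). |black|=7
Step 5: on BLACK (3,3): turn L to E, flip to white, move to (3,4). |black|=6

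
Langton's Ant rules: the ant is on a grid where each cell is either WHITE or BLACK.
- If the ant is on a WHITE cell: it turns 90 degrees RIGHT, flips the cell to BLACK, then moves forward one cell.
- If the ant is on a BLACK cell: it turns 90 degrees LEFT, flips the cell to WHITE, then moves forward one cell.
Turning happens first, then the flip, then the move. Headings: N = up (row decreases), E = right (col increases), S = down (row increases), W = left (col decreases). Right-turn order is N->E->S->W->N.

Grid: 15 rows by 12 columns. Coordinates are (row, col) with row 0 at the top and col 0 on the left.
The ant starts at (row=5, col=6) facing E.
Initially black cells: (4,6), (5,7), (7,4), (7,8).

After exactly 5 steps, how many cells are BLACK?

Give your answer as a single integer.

Answer: 7

Derivation:
Step 1: on WHITE (5,6): turn R to S, flip to black, move to (6,6). |black|=5
Step 2: on WHITE (6,6): turn R to W, flip to black, move to (6,5). |black|=6
Step 3: on WHITE (6,5): turn R to N, flip to black, move to (5,5). |black|=7
Step 4: on WHITE (5,5): turn R to E, flip to black, move to (5,6). |black|=8
Step 5: on BLACK (5,6): turn L to N, flip to white, move to (4,6). |black|=7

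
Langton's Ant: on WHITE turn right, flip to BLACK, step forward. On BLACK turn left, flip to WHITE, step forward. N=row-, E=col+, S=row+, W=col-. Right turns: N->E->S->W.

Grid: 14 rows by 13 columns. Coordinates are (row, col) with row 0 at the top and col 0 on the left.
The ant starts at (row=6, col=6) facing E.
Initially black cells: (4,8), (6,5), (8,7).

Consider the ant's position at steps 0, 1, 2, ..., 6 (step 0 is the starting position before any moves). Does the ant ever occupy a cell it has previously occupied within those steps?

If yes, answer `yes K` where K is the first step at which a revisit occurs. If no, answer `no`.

Step 1: on WHITE (6,6): turn R to S, flip to black, move to (7,6). |black|=4 — new cell
Step 2: on WHITE (7,6): turn R to W, flip to black, move to (7,5). |black|=5 — new cell
Step 3: on WHITE (7,5): turn R to N, flip to black, move to (6,5). |black|=6 — new cell
Step 4: on BLACK (6,5): turn L to W, flip to white, move to (6,4). |black|=5 — new cell
Step 5: on WHITE (6,4): turn R to N, flip to black, move to (5,4). |black|=6 — new cell
Step 6: on WHITE (5,4): turn R to E, flip to black, move to (5,5). |black|=7 — new cell
No revisit within 6 steps.

Answer: no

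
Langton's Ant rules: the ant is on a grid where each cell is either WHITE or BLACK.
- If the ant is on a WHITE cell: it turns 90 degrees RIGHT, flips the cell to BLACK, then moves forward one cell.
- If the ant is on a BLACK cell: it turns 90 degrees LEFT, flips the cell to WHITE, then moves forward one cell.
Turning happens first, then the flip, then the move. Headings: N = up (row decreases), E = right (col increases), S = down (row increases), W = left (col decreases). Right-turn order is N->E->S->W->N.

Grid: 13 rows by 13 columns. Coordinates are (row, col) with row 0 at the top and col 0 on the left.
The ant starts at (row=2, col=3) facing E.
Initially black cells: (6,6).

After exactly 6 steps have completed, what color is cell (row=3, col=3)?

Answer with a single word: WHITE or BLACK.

Step 1: on WHITE (2,3): turn R to S, flip to black, move to (3,3). |black|=2
Step 2: on WHITE (3,3): turn R to W, flip to black, move to (3,2). |black|=3
Step 3: on WHITE (3,2): turn R to N, flip to black, move to (2,2). |black|=4
Step 4: on WHITE (2,2): turn R to E, flip to black, move to (2,3). |black|=5
Step 5: on BLACK (2,3): turn L to N, flip to white, move to (1,3). |black|=4
Step 6: on WHITE (1,3): turn R to E, flip to black, move to (1,4). |black|=5

Answer: BLACK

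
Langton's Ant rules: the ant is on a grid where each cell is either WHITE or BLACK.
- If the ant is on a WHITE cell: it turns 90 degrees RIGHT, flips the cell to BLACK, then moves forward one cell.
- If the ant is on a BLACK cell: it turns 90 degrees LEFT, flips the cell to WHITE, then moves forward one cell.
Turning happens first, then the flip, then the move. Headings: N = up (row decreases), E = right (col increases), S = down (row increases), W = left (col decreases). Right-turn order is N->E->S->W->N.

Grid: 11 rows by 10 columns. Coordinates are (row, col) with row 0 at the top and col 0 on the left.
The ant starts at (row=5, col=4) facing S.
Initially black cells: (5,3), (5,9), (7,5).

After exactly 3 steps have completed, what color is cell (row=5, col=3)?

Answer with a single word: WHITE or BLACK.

Step 1: on WHITE (5,4): turn R to W, flip to black, move to (5,3). |black|=4
Step 2: on BLACK (5,3): turn L to S, flip to white, move to (6,3). |black|=3
Step 3: on WHITE (6,3): turn R to W, flip to black, move to (6,2). |black|=4

Answer: WHITE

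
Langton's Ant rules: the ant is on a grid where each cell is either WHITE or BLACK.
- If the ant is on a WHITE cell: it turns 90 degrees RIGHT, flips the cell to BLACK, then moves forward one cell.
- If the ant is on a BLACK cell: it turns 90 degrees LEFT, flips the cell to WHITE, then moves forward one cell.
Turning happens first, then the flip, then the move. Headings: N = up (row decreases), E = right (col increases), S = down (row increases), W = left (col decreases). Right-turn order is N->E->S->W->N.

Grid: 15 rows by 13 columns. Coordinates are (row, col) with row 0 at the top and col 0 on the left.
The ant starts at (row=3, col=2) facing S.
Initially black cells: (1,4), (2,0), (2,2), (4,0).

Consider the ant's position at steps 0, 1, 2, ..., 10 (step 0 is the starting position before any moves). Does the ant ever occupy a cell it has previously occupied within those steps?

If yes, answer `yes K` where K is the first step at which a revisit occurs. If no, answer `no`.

Answer: yes 7

Derivation:
Step 1: on WHITE (3,2): turn R to W, flip to black, move to (3,1). |black|=5 — new cell
Step 2: on WHITE (3,1): turn R to N, flip to black, move to (2,1). |black|=6 — new cell
Step 3: on WHITE (2,1): turn R to E, flip to black, move to (2,2). |black|=7 — new cell
Step 4: on BLACK (2,2): turn L to N, flip to white, move to (1,2). |black|=6 — new cell
Step 5: on WHITE (1,2): turn R to E, flip to black, move to (1,3). |black|=7 — new cell
Step 6: on WHITE (1,3): turn R to S, flip to black, move to (2,3). |black|=8 — new cell
Step 7: on WHITE (2,3): turn R to W, flip to black, move to (2,2). |black|=9 — REVISIT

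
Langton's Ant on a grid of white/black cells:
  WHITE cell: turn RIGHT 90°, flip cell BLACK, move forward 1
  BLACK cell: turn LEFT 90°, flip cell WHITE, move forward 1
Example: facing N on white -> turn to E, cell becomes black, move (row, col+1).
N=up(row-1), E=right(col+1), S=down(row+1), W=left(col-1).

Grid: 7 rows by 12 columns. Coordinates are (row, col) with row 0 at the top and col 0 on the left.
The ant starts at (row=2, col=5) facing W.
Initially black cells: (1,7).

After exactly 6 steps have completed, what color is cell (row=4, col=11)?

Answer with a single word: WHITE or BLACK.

Step 1: on WHITE (2,5): turn R to N, flip to black, move to (1,5). |black|=2
Step 2: on WHITE (1,5): turn R to E, flip to black, move to (1,6). |black|=3
Step 3: on WHITE (1,6): turn R to S, flip to black, move to (2,6). |black|=4
Step 4: on WHITE (2,6): turn R to W, flip to black, move to (2,5). |black|=5
Step 5: on BLACK (2,5): turn L to S, flip to white, move to (3,5). |black|=4
Step 6: on WHITE (3,5): turn R to W, flip to black, move to (3,4). |black|=5

Answer: WHITE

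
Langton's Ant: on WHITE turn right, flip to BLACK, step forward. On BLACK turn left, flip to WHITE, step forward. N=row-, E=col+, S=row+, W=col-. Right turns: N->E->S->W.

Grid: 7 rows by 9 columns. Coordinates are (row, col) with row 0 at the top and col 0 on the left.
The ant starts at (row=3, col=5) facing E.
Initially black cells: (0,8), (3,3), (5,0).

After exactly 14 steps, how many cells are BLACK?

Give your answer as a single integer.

Step 1: on WHITE (3,5): turn R to S, flip to black, move to (4,5). |black|=4
Step 2: on WHITE (4,5): turn R to W, flip to black, move to (4,4). |black|=5
Step 3: on WHITE (4,4): turn R to N, flip to black, move to (3,4). |black|=6
Step 4: on WHITE (3,4): turn R to E, flip to black, move to (3,5). |black|=7
Step 5: on BLACK (3,5): turn L to N, flip to white, move to (2,5). |black|=6
Step 6: on WHITE (2,5): turn R to E, flip to black, move to (2,6). |black|=7
Step 7: on WHITE (2,6): turn R to S, flip to black, move to (3,6). |black|=8
Step 8: on WHITE (3,6): turn R to W, flip to black, move to (3,5). |black|=9
Step 9: on WHITE (3,5): turn R to N, flip to black, move to (2,5). |black|=10
Step 10: on BLACK (2,5): turn L to W, flip to white, move to (2,4). |black|=9
Step 11: on WHITE (2,4): turn R to N, flip to black, move to (1,4). |black|=10
Step 12: on WHITE (1,4): turn R to E, flip to black, move to (1,5). |black|=11
Step 13: on WHITE (1,5): turn R to S, flip to black, move to (2,5). |black|=12
Step 14: on WHITE (2,5): turn R to W, flip to black, move to (2,4). |black|=13

Answer: 13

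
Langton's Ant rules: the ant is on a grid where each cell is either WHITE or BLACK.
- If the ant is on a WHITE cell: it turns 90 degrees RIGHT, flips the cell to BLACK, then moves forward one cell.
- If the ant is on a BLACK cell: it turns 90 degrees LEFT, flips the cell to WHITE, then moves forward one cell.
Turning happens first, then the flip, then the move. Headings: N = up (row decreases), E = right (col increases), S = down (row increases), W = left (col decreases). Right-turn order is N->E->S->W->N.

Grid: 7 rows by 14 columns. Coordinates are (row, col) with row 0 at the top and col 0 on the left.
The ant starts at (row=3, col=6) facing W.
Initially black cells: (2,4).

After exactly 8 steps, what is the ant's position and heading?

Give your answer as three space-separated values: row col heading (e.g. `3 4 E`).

Step 1: on WHITE (3,6): turn R to N, flip to black, move to (2,6). |black|=2
Step 2: on WHITE (2,6): turn R to E, flip to black, move to (2,7). |black|=3
Step 3: on WHITE (2,7): turn R to S, flip to black, move to (3,7). |black|=4
Step 4: on WHITE (3,7): turn R to W, flip to black, move to (3,6). |black|=5
Step 5: on BLACK (3,6): turn L to S, flip to white, move to (4,6). |black|=4
Step 6: on WHITE (4,6): turn R to W, flip to black, move to (4,5). |black|=5
Step 7: on WHITE (4,5): turn R to N, flip to black, move to (3,5). |black|=6
Step 8: on WHITE (3,5): turn R to E, flip to black, move to (3,6). |black|=7

Answer: 3 6 E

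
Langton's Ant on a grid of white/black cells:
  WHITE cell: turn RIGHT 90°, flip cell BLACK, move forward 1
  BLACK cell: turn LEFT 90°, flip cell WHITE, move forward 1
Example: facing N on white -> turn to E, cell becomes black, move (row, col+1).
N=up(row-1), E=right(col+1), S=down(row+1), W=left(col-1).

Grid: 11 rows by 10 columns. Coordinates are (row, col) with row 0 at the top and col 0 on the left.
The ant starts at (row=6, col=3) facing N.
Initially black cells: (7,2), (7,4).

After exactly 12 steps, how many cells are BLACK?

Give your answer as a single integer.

Step 1: on WHITE (6,3): turn R to E, flip to black, move to (6,4). |black|=3
Step 2: on WHITE (6,4): turn R to S, flip to black, move to (7,4). |black|=4
Step 3: on BLACK (7,4): turn L to E, flip to white, move to (7,5). |black|=3
Step 4: on WHITE (7,5): turn R to S, flip to black, move to (8,5). |black|=4
Step 5: on WHITE (8,5): turn R to W, flip to black, move to (8,4). |black|=5
Step 6: on WHITE (8,4): turn R to N, flip to black, move to (7,4). |black|=6
Step 7: on WHITE (7,4): turn R to E, flip to black, move to (7,5). |black|=7
Step 8: on BLACK (7,5): turn L to N, flip to white, move to (6,5). |black|=6
Step 9: on WHITE (6,5): turn R to E, flip to black, move to (6,6). |black|=7
Step 10: on WHITE (6,6): turn R to S, flip to black, move to (7,6). |black|=8
Step 11: on WHITE (7,6): turn R to W, flip to black, move to (7,5). |black|=9
Step 12: on WHITE (7,5): turn R to N, flip to black, move to (6,5). |black|=10

Answer: 10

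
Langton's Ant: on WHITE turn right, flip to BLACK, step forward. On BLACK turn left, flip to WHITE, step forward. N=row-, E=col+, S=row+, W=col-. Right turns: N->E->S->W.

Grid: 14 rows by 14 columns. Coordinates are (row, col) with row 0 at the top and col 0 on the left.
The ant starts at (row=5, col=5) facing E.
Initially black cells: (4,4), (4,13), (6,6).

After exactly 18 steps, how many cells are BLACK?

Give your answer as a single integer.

Step 1: on WHITE (5,5): turn R to S, flip to black, move to (6,5). |black|=4
Step 2: on WHITE (6,5): turn R to W, flip to black, move to (6,4). |black|=5
Step 3: on WHITE (6,4): turn R to N, flip to black, move to (5,4). |black|=6
Step 4: on WHITE (5,4): turn R to E, flip to black, move to (5,5). |black|=7
Step 5: on BLACK (5,5): turn L to N, flip to white, move to (4,5). |black|=6
Step 6: on WHITE (4,5): turn R to E, flip to black, move to (4,6). |black|=7
Step 7: on WHITE (4,6): turn R to S, flip to black, move to (5,6). |black|=8
Step 8: on WHITE (5,6): turn R to W, flip to black, move to (5,5). |black|=9
Step 9: on WHITE (5,5): turn R to N, flip to black, move to (4,5). |black|=10
Step 10: on BLACK (4,5): turn L to W, flip to white, move to (4,4). |black|=9
Step 11: on BLACK (4,4): turn L to S, flip to white, move to (5,4). |black|=8
Step 12: on BLACK (5,4): turn L to E, flip to white, move to (5,5). |black|=7
Step 13: on BLACK (5,5): turn L to N, flip to white, move to (4,5). |black|=6
Step 14: on WHITE (4,5): turn R to E, flip to black, move to (4,6). |black|=7
Step 15: on BLACK (4,6): turn L to N, flip to white, move to (3,6). |black|=6
Step 16: on WHITE (3,6): turn R to E, flip to black, move to (3,7). |black|=7
Step 17: on WHITE (3,7): turn R to S, flip to black, move to (4,7). |black|=8
Step 18: on WHITE (4,7): turn R to W, flip to black, move to (4,6). |black|=9

Answer: 9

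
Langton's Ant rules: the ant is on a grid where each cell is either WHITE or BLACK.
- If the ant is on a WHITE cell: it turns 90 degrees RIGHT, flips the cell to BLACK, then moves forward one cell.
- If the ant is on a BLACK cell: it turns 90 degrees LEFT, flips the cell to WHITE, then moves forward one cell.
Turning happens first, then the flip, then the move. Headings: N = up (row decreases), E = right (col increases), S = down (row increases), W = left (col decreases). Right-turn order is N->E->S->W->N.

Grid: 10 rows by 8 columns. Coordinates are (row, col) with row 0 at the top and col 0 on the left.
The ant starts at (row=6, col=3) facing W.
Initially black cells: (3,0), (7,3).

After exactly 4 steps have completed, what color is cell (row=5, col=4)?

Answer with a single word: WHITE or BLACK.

Step 1: on WHITE (6,3): turn R to N, flip to black, move to (5,3). |black|=3
Step 2: on WHITE (5,3): turn R to E, flip to black, move to (5,4). |black|=4
Step 3: on WHITE (5,4): turn R to S, flip to black, move to (6,4). |black|=5
Step 4: on WHITE (6,4): turn R to W, flip to black, move to (6,3). |black|=6

Answer: BLACK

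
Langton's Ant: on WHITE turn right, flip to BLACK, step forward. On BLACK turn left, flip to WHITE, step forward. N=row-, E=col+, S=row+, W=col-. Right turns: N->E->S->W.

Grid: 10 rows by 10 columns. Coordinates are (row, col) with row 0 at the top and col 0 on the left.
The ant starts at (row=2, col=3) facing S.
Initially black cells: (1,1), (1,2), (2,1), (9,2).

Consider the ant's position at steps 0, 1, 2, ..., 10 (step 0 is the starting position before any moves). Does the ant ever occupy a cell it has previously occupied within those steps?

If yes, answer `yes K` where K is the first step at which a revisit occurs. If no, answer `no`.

Step 1: on WHITE (2,3): turn R to W, flip to black, move to (2,2). |black|=5 — new cell
Step 2: on WHITE (2,2): turn R to N, flip to black, move to (1,2). |black|=6 — new cell
Step 3: on BLACK (1,2): turn L to W, flip to white, move to (1,1). |black|=5 — new cell
Step 4: on BLACK (1,1): turn L to S, flip to white, move to (2,1). |black|=4 — new cell
Step 5: on BLACK (2,1): turn L to E, flip to white, move to (2,2). |black|=3 — REVISIT

Answer: yes 5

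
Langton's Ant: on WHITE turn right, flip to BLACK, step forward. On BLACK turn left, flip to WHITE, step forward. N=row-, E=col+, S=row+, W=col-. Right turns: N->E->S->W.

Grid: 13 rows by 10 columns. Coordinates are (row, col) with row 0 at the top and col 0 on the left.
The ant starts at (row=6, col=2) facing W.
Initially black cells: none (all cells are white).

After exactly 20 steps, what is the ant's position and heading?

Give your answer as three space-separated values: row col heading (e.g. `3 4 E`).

Step 1: on WHITE (6,2): turn R to N, flip to black, move to (5,2). |black|=1
Step 2: on WHITE (5,2): turn R to E, flip to black, move to (5,3). |black|=2
Step 3: on WHITE (5,3): turn R to S, flip to black, move to (6,3). |black|=3
Step 4: on WHITE (6,3): turn R to W, flip to black, move to (6,2). |black|=4
Step 5: on BLACK (6,2): turn L to S, flip to white, move to (7,2). |black|=3
Step 6: on WHITE (7,2): turn R to W, flip to black, move to (7,1). |black|=4
Step 7: on WHITE (7,1): turn R to N, flip to black, move to (6,1). |black|=5
Step 8: on WHITE (6,1): turn R to E, flip to black, move to (6,2). |black|=6
Step 9: on WHITE (6,2): turn R to S, flip to black, move to (7,2). |black|=7
Step 10: on BLACK (7,2): turn L to E, flip to white, move to (7,3). |black|=6
Step 11: on WHITE (7,3): turn R to S, flip to black, move to (8,3). |black|=7
Step 12: on WHITE (8,3): turn R to W, flip to black, move to (8,2). |black|=8
Step 13: on WHITE (8,2): turn R to N, flip to black, move to (7,2). |black|=9
Step 14: on WHITE (7,2): turn R to E, flip to black, move to (7,3). |black|=10
Step 15: on BLACK (7,3): turn L to N, flip to white, move to (6,3). |black|=9
Step 16: on BLACK (6,3): turn L to W, flip to white, move to (6,2). |black|=8
Step 17: on BLACK (6,2): turn L to S, flip to white, move to (7,2). |black|=7
Step 18: on BLACK (7,2): turn L to E, flip to white, move to (7,3). |black|=6
Step 19: on WHITE (7,3): turn R to S, flip to black, move to (8,3). |black|=7
Step 20: on BLACK (8,3): turn L to E, flip to white, move to (8,4). |black|=6

Answer: 8 4 E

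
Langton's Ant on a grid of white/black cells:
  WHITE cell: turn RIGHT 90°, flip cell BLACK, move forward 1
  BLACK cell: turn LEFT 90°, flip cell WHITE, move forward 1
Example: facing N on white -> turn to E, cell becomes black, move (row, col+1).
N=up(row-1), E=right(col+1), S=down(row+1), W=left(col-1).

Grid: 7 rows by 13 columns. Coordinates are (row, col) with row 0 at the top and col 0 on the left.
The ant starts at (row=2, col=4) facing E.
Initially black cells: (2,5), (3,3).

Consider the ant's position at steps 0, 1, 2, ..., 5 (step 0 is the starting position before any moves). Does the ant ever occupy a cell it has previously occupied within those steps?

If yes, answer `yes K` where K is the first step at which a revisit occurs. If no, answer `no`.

Answer: no

Derivation:
Step 1: on WHITE (2,4): turn R to S, flip to black, move to (3,4). |black|=3 — new cell
Step 2: on WHITE (3,4): turn R to W, flip to black, move to (3,3). |black|=4 — new cell
Step 3: on BLACK (3,3): turn L to S, flip to white, move to (4,3). |black|=3 — new cell
Step 4: on WHITE (4,3): turn R to W, flip to black, move to (4,2). |black|=4 — new cell
Step 5: on WHITE (4,2): turn R to N, flip to black, move to (3,2). |black|=5 — new cell
No revisit within 5 steps.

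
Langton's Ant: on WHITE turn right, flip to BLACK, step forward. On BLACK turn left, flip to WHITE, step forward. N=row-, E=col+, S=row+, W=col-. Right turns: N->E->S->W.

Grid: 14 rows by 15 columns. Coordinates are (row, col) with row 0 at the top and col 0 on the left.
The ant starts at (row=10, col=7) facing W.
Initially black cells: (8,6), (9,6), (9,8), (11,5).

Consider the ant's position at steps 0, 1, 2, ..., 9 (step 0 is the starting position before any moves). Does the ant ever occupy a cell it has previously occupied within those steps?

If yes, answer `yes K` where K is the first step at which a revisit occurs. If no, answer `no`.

Answer: yes 6

Derivation:
Step 1: on WHITE (10,7): turn R to N, flip to black, move to (9,7). |black|=5 — new cell
Step 2: on WHITE (9,7): turn R to E, flip to black, move to (9,8). |black|=6 — new cell
Step 3: on BLACK (9,8): turn L to N, flip to white, move to (8,8). |black|=5 — new cell
Step 4: on WHITE (8,8): turn R to E, flip to black, move to (8,9). |black|=6 — new cell
Step 5: on WHITE (8,9): turn R to S, flip to black, move to (9,9). |black|=7 — new cell
Step 6: on WHITE (9,9): turn R to W, flip to black, move to (9,8). |black|=8 — REVISIT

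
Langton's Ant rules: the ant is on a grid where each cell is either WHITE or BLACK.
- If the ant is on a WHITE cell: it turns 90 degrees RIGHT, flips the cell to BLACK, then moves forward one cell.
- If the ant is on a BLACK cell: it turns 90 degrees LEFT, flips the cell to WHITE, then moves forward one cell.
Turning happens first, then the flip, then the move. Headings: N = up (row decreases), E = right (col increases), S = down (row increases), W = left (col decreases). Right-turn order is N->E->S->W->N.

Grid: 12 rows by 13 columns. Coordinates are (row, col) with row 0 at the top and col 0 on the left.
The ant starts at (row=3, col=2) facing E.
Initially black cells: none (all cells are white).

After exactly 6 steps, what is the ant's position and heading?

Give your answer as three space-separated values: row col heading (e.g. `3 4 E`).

Step 1: on WHITE (3,2): turn R to S, flip to black, move to (4,2). |black|=1
Step 2: on WHITE (4,2): turn R to W, flip to black, move to (4,1). |black|=2
Step 3: on WHITE (4,1): turn R to N, flip to black, move to (3,1). |black|=3
Step 4: on WHITE (3,1): turn R to E, flip to black, move to (3,2). |black|=4
Step 5: on BLACK (3,2): turn L to N, flip to white, move to (2,2). |black|=3
Step 6: on WHITE (2,2): turn R to E, flip to black, move to (2,3). |black|=4

Answer: 2 3 E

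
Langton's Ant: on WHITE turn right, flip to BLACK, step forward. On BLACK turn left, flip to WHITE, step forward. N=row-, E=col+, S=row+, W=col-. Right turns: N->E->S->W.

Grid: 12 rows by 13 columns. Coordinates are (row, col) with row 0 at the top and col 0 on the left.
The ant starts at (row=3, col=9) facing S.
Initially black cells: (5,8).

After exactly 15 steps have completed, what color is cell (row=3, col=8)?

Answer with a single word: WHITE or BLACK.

Answer: BLACK

Derivation:
Step 1: on WHITE (3,9): turn R to W, flip to black, move to (3,8). |black|=2
Step 2: on WHITE (3,8): turn R to N, flip to black, move to (2,8). |black|=3
Step 3: on WHITE (2,8): turn R to E, flip to black, move to (2,9). |black|=4
Step 4: on WHITE (2,9): turn R to S, flip to black, move to (3,9). |black|=5
Step 5: on BLACK (3,9): turn L to E, flip to white, move to (3,10). |black|=4
Step 6: on WHITE (3,10): turn R to S, flip to black, move to (4,10). |black|=5
Step 7: on WHITE (4,10): turn R to W, flip to black, move to (4,9). |black|=6
Step 8: on WHITE (4,9): turn R to N, flip to black, move to (3,9). |black|=7
Step 9: on WHITE (3,9): turn R to E, flip to black, move to (3,10). |black|=8
Step 10: on BLACK (3,10): turn L to N, flip to white, move to (2,10). |black|=7
Step 11: on WHITE (2,10): turn R to E, flip to black, move to (2,11). |black|=8
Step 12: on WHITE (2,11): turn R to S, flip to black, move to (3,11). |black|=9
Step 13: on WHITE (3,11): turn R to W, flip to black, move to (3,10). |black|=10
Step 14: on WHITE (3,10): turn R to N, flip to black, move to (2,10). |black|=11
Step 15: on BLACK (2,10): turn L to W, flip to white, move to (2,9). |black|=10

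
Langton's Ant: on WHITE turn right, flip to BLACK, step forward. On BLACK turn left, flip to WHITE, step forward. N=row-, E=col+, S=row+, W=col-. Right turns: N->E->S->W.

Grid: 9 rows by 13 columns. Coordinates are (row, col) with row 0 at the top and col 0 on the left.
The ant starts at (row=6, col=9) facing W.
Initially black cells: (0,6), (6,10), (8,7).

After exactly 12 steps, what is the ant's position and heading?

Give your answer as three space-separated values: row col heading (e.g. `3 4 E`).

Step 1: on WHITE (6,9): turn R to N, flip to black, move to (5,9). |black|=4
Step 2: on WHITE (5,9): turn R to E, flip to black, move to (5,10). |black|=5
Step 3: on WHITE (5,10): turn R to S, flip to black, move to (6,10). |black|=6
Step 4: on BLACK (6,10): turn L to E, flip to white, move to (6,11). |black|=5
Step 5: on WHITE (6,11): turn R to S, flip to black, move to (7,11). |black|=6
Step 6: on WHITE (7,11): turn R to W, flip to black, move to (7,10). |black|=7
Step 7: on WHITE (7,10): turn R to N, flip to black, move to (6,10). |black|=8
Step 8: on WHITE (6,10): turn R to E, flip to black, move to (6,11). |black|=9
Step 9: on BLACK (6,11): turn L to N, flip to white, move to (5,11). |black|=8
Step 10: on WHITE (5,11): turn R to E, flip to black, move to (5,12). |black|=9
Step 11: on WHITE (5,12): turn R to S, flip to black, move to (6,12). |black|=10
Step 12: on WHITE (6,12): turn R to W, flip to black, move to (6,11). |black|=11

Answer: 6 11 W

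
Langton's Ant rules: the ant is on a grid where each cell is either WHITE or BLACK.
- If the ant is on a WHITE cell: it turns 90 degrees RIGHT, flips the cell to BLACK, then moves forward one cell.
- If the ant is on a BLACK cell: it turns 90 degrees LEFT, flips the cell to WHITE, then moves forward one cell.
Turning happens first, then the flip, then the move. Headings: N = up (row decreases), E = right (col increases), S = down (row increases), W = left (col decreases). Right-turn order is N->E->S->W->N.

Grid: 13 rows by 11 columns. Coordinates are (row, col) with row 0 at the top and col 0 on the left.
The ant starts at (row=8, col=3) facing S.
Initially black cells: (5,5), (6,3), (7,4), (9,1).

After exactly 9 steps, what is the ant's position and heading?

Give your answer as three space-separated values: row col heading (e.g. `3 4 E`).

Step 1: on WHITE (8,3): turn R to W, flip to black, move to (8,2). |black|=5
Step 2: on WHITE (8,2): turn R to N, flip to black, move to (7,2). |black|=6
Step 3: on WHITE (7,2): turn R to E, flip to black, move to (7,3). |black|=7
Step 4: on WHITE (7,3): turn R to S, flip to black, move to (8,3). |black|=8
Step 5: on BLACK (8,3): turn L to E, flip to white, move to (8,4). |black|=7
Step 6: on WHITE (8,4): turn R to S, flip to black, move to (9,4). |black|=8
Step 7: on WHITE (9,4): turn R to W, flip to black, move to (9,3). |black|=9
Step 8: on WHITE (9,3): turn R to N, flip to black, move to (8,3). |black|=10
Step 9: on WHITE (8,3): turn R to E, flip to black, move to (8,4). |black|=11

Answer: 8 4 E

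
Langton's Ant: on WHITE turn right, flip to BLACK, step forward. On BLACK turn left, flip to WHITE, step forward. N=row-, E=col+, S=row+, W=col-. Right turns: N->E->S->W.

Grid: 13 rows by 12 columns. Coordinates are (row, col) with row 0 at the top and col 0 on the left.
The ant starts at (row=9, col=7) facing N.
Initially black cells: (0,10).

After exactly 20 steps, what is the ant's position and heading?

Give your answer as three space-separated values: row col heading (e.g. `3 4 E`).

Answer: 11 5 S

Derivation:
Step 1: on WHITE (9,7): turn R to E, flip to black, move to (9,8). |black|=2
Step 2: on WHITE (9,8): turn R to S, flip to black, move to (10,8). |black|=3
Step 3: on WHITE (10,8): turn R to W, flip to black, move to (10,7). |black|=4
Step 4: on WHITE (10,7): turn R to N, flip to black, move to (9,7). |black|=5
Step 5: on BLACK (9,7): turn L to W, flip to white, move to (9,6). |black|=4
Step 6: on WHITE (9,6): turn R to N, flip to black, move to (8,6). |black|=5
Step 7: on WHITE (8,6): turn R to E, flip to black, move to (8,7). |black|=6
Step 8: on WHITE (8,7): turn R to S, flip to black, move to (9,7). |black|=7
Step 9: on WHITE (9,7): turn R to W, flip to black, move to (9,6). |black|=8
Step 10: on BLACK (9,6): turn L to S, flip to white, move to (10,6). |black|=7
Step 11: on WHITE (10,6): turn R to W, flip to black, move to (10,5). |black|=8
Step 12: on WHITE (10,5): turn R to N, flip to black, move to (9,5). |black|=9
Step 13: on WHITE (9,5): turn R to E, flip to black, move to (9,6). |black|=10
Step 14: on WHITE (9,6): turn R to S, flip to black, move to (10,6). |black|=11
Step 15: on BLACK (10,6): turn L to E, flip to white, move to (10,7). |black|=10
Step 16: on BLACK (10,7): turn L to N, flip to white, move to (9,7). |black|=9
Step 17: on BLACK (9,7): turn L to W, flip to white, move to (9,6). |black|=8
Step 18: on BLACK (9,6): turn L to S, flip to white, move to (10,6). |black|=7
Step 19: on WHITE (10,6): turn R to W, flip to black, move to (10,5). |black|=8
Step 20: on BLACK (10,5): turn L to S, flip to white, move to (11,5). |black|=7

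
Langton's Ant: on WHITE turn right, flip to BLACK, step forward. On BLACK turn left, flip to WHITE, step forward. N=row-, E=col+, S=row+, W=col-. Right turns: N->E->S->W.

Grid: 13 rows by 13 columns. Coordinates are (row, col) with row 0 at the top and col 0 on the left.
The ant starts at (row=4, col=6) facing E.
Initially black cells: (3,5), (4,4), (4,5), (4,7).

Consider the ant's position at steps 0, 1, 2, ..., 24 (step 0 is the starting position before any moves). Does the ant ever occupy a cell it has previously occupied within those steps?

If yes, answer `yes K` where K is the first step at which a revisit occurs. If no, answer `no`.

Answer: yes 8

Derivation:
Step 1: on WHITE (4,6): turn R to S, flip to black, move to (5,6). |black|=5 — new cell
Step 2: on WHITE (5,6): turn R to W, flip to black, move to (5,5). |black|=6 — new cell
Step 3: on WHITE (5,5): turn R to N, flip to black, move to (4,5). |black|=7 — new cell
Step 4: on BLACK (4,5): turn L to W, flip to white, move to (4,4). |black|=6 — new cell
Step 5: on BLACK (4,4): turn L to S, flip to white, move to (5,4). |black|=5 — new cell
Step 6: on WHITE (5,4): turn R to W, flip to black, move to (5,3). |black|=6 — new cell
Step 7: on WHITE (5,3): turn R to N, flip to black, move to (4,3). |black|=7 — new cell
Step 8: on WHITE (4,3): turn R to E, flip to black, move to (4,4). |black|=8 — REVISIT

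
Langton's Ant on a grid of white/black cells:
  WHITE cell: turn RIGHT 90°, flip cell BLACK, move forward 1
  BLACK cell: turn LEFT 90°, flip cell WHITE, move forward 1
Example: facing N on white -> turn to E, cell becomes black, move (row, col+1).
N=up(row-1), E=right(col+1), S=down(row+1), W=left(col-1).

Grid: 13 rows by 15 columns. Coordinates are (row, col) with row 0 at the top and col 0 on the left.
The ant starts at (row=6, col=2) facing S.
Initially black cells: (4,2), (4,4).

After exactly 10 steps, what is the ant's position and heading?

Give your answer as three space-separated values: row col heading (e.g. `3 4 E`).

Step 1: on WHITE (6,2): turn R to W, flip to black, move to (6,1). |black|=3
Step 2: on WHITE (6,1): turn R to N, flip to black, move to (5,1). |black|=4
Step 3: on WHITE (5,1): turn R to E, flip to black, move to (5,2). |black|=5
Step 4: on WHITE (5,2): turn R to S, flip to black, move to (6,2). |black|=6
Step 5: on BLACK (6,2): turn L to E, flip to white, move to (6,3). |black|=5
Step 6: on WHITE (6,3): turn R to S, flip to black, move to (7,3). |black|=6
Step 7: on WHITE (7,3): turn R to W, flip to black, move to (7,2). |black|=7
Step 8: on WHITE (7,2): turn R to N, flip to black, move to (6,2). |black|=8
Step 9: on WHITE (6,2): turn R to E, flip to black, move to (6,3). |black|=9
Step 10: on BLACK (6,3): turn L to N, flip to white, move to (5,3). |black|=8

Answer: 5 3 N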